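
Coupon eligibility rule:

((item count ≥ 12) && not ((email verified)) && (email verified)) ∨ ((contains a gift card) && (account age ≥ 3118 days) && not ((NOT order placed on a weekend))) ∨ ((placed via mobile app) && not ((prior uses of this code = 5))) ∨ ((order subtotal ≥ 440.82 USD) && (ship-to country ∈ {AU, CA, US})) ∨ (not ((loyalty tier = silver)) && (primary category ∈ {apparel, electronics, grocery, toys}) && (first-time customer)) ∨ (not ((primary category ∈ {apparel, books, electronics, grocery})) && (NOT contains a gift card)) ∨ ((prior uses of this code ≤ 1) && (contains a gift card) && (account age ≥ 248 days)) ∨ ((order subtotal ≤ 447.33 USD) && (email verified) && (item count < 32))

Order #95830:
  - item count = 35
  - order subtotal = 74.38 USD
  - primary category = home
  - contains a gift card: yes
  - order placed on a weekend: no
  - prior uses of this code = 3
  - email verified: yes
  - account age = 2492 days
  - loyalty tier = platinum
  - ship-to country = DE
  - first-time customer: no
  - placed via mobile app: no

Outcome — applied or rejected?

Rejected

Atomic conditions:
  item count ≥ 12: 35 ≥ 12 is true
  email verified: yes → true
  contains a gift card: yes → true
  account age ≥ 3118 days: 2492 ≥ 3118 is false
  NOT order placed on a weekend: no → true
  placed via mobile app: no → false
  prior uses of this code = 5: 3 == 5 is false
  order subtotal ≥ 440.82 USD: 74.38 ≥ 440.82 is false
  ship-to country ∈ {AU, CA, US}: DE is not in the set → false
  loyalty tier = silver: platinum == silver is false
  primary category ∈ {apparel, electronics, grocery, toys}: home is not in the set → false
  first-time customer: no → false
  primary category ∈ {apparel, books, electronics, grocery}: home is not in the set → false
  NOT contains a gift card: yes → false
  prior uses of this code ≤ 1: 3 ≤ 1 is false
  account age ≥ 248 days: 2492 ≥ 248 is true
  order subtotal ≤ 447.33 USD: 74.38 ≤ 447.33 is true
  item count < 32: 35 < 32 is false
Combine:
[1.2] NOT true = false
[1] true AND false AND true = false
[2.3] NOT true = false
[2] true AND false AND false = false
[3.2] NOT false = true
[3] false AND true = false
[4] false AND false = false
[5.1] NOT false = true
[5] true AND false AND false = false
[6.1] NOT false = true
[6] true AND false = false
[7] false AND true AND true = false
[8] true AND true AND false = false
[root] false OR false OR false OR false OR false OR false OR false OR false = false
Overall: false → rejected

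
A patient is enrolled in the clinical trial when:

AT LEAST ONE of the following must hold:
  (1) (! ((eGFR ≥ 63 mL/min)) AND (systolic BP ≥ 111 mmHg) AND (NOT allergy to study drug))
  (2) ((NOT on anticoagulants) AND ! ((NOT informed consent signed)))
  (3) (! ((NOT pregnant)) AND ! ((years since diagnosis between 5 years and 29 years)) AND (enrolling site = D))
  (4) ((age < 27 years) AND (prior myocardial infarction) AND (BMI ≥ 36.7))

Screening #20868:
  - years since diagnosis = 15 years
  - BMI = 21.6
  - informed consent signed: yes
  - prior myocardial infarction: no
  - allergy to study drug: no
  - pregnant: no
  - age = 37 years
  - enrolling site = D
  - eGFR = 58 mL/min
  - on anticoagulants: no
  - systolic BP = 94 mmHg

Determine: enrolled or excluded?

Atomic conditions:
  eGFR ≥ 63 mL/min: 58 ≥ 63 is false
  systolic BP ≥ 111 mmHg: 94 ≥ 111 is false
  NOT allergy to study drug: no → true
  NOT on anticoagulants: no → true
  NOT informed consent signed: yes → false
  NOT pregnant: no → true
  years since diagnosis between 5 years and 29 years: 15 in [5, 29] is true
  enrolling site = D: D == D is true
  age < 27 years: 37 < 27 is false
  prior myocardial infarction: no → false
  BMI ≥ 36.7: 21.6 ≥ 36.7 is false
Combine:
[1.1] NOT false = true
[1] true AND false AND true = false
[2.2] NOT false = true
[2] true AND true = true
[3.1] NOT true = false
[3.2] NOT true = false
[3] false AND false AND true = false
[4] false AND false AND false = false
[root] false OR true OR false OR false = true
Overall: true → enrolled

Enrolled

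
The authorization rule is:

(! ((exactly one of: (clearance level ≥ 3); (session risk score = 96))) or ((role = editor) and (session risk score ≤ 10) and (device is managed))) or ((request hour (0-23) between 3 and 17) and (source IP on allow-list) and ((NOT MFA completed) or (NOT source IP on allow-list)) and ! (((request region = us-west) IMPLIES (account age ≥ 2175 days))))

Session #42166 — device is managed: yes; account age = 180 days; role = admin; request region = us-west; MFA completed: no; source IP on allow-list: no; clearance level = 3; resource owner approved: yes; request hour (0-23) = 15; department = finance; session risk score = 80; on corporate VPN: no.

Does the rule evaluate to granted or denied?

Denied

Atomic conditions:
  clearance level ≥ 3: 3 ≥ 3 is true
  session risk score = 96: 80 == 96 is false
  role = editor: admin == editor is false
  session risk score ≤ 10: 80 ≤ 10 is false
  device is managed: yes → true
  request hour (0-23) between 3 and 17: 15 in [3, 17] is true
  source IP on allow-list: no → false
  NOT MFA completed: no → true
  NOT source IP on allow-list: no → true
  request region = us-west: us-west == us-west is true
  account age ≥ 2175 days: 180 ≥ 2175 is false
Combine:
[1.1.1] exactly-one(true, false) = true
[1.1] NOT true = false
[1.2] false AND false AND true = false
[1] false OR false = false
[2.3] true OR true = true
[2.4.1] true → false = false
[2.4] NOT false = true
[2] true AND false AND true AND true = false
[root] false OR false = false
Overall: false → denied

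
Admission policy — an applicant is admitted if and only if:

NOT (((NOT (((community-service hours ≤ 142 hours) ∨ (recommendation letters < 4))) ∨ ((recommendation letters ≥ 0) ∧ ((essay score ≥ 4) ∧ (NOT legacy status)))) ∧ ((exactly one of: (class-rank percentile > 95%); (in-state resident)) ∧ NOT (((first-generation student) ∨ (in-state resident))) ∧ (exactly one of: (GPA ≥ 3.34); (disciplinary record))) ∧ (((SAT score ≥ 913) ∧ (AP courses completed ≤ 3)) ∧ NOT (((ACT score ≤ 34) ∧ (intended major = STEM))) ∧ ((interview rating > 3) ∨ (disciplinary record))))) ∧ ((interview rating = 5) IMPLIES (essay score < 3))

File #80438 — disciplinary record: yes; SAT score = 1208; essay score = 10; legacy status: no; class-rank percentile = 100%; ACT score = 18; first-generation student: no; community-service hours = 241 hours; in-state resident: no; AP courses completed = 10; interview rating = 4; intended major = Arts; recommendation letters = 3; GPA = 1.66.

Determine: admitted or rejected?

Atomic conditions:
  community-service hours ≤ 142 hours: 241 ≤ 142 is false
  recommendation letters < 4: 3 < 4 is true
  recommendation letters ≥ 0: 3 ≥ 0 is true
  essay score ≥ 4: 10 ≥ 4 is true
  NOT legacy status: no → true
  class-rank percentile > 95%: 100 > 95 is true
  in-state resident: no → false
  first-generation student: no → false
  GPA ≥ 3.34: 1.66 ≥ 3.34 is false
  disciplinary record: yes → true
  SAT score ≥ 913: 1208 ≥ 913 is true
  AP courses completed ≤ 3: 10 ≤ 3 is false
  ACT score ≤ 34: 18 ≤ 34 is true
  intended major = STEM: Arts == STEM is false
  interview rating > 3: 4 > 3 is true
  interview rating = 5: 4 == 5 is false
  essay score < 3: 10 < 3 is false
Combine:
[1.1.1.1.1] false OR true = true
[1.1.1.1] NOT true = false
[1.1.1.2.2] true AND true = true
[1.1.1.2] true AND true = true
[1.1.1] false OR true = true
[1.1.2.1] exactly-one(true, false) = true
[1.1.2.2.1] false OR false = false
[1.1.2.2] NOT false = true
[1.1.2.3] exactly-one(false, true) = true
[1.1.2] true AND true AND true = true
[1.1.3.1] true AND false = false
[1.1.3.2.1] true AND false = false
[1.1.3.2] NOT false = true
[1.1.3.3] true OR true = true
[1.1.3] false AND true AND true = false
[1.1] true AND true AND false = false
[1] NOT false = true
[2] false → false (antecedent false ⇒ implication holds) = true
[root] true AND true = true
Overall: true → admitted

Admitted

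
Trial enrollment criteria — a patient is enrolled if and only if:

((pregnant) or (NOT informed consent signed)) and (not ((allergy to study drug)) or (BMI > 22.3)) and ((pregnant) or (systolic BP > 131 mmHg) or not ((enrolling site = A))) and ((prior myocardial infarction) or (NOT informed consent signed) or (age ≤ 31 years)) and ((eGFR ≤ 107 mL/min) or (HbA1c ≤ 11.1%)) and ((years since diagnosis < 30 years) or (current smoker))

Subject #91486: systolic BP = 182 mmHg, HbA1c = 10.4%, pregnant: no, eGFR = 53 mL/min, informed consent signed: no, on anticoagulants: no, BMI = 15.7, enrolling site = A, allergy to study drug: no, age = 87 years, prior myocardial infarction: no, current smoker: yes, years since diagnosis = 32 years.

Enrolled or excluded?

Enrolled

Atomic conditions:
  pregnant: no → false
  NOT informed consent signed: no → true
  allergy to study drug: no → false
  BMI > 22.3: 15.7 > 22.3 is false
  systolic BP > 131 mmHg: 182 > 131 is true
  enrolling site = A: A == A is true
  prior myocardial infarction: no → false
  age ≤ 31 years: 87 ≤ 31 is false
  eGFR ≤ 107 mL/min: 53 ≤ 107 is true
  HbA1c ≤ 11.1%: 10.4 ≤ 11.1 is true
  years since diagnosis < 30 years: 32 < 30 is false
  current smoker: yes → true
Combine:
[1] false OR true = true
[2.1] NOT false = true
[2] true OR false = true
[3.3] NOT true = false
[3] false OR true OR false = true
[4] false OR true OR false = true
[5] true OR true = true
[6] false OR true = true
[root] true AND true AND true AND true AND true AND true = true
Overall: true → enrolled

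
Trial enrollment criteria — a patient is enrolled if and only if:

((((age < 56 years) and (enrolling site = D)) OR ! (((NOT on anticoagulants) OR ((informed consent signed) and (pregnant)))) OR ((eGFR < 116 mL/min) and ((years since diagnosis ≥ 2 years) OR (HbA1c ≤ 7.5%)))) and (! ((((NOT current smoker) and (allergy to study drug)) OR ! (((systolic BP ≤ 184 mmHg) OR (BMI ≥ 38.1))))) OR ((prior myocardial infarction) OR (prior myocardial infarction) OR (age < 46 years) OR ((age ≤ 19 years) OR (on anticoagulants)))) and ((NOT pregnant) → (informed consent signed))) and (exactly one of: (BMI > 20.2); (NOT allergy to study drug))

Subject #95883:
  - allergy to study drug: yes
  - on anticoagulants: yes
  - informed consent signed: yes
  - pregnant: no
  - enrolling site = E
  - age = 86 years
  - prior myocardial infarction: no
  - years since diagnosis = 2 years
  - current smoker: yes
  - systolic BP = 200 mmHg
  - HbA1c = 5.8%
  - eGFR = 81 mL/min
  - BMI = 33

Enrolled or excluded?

Enrolled

Atomic conditions:
  age < 56 years: 86 < 56 is false
  enrolling site = D: E == D is false
  NOT on anticoagulants: yes → false
  informed consent signed: yes → true
  pregnant: no → false
  eGFR < 116 mL/min: 81 < 116 is true
  years since diagnosis ≥ 2 years: 2 ≥ 2 is true
  HbA1c ≤ 7.5%: 5.8 ≤ 7.5 is true
  NOT current smoker: yes → false
  allergy to study drug: yes → true
  systolic BP ≤ 184 mmHg: 200 ≤ 184 is false
  BMI ≥ 38.1: 33 ≥ 38.1 is false
  prior myocardial infarction: no → false
  age < 46 years: 86 < 46 is false
  age ≤ 19 years: 86 ≤ 19 is false
  on anticoagulants: yes → true
  NOT pregnant: no → true
  BMI > 20.2: 33 > 20.2 is true
  NOT allergy to study drug: yes → false
Combine:
[1.1.1] false AND false = false
[1.1.2.1.2] true AND false = false
[1.1.2.1] false OR false = false
[1.1.2] NOT false = true
[1.1.3.2] true OR true = true
[1.1.3] true AND true = true
[1.1] false OR true OR true = true
[1.2.1.1.1] false AND true = false
[1.2.1.1.2.1] false OR false = false
[1.2.1.1.2] NOT false = true
[1.2.1.1] false OR true = true
[1.2.1] NOT true = false
[1.2.2.4] false OR true = true
[1.2.2] false OR false OR false OR true = true
[1.2] false OR true = true
[1.3] true → true = true
[1] true AND true AND true = true
[2] exactly-one(true, false) = true
[root] true AND true = true
Overall: true → enrolled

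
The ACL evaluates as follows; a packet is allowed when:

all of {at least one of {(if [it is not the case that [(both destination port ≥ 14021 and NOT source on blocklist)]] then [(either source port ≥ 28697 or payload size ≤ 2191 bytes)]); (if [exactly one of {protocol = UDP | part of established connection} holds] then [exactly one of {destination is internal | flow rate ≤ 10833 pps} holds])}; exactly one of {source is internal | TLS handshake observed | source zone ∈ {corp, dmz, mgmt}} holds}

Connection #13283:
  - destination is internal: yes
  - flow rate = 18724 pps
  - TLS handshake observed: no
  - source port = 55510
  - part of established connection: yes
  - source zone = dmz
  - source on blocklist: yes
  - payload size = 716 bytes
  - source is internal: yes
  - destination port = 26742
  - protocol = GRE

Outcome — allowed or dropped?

Atomic conditions:
  destination port ≥ 14021: 26742 ≥ 14021 is true
  NOT source on blocklist: yes → false
  source port ≥ 28697: 55510 ≥ 28697 is true
  payload size ≤ 2191 bytes: 716 ≤ 2191 is true
  protocol = UDP: GRE == UDP is false
  part of established connection: yes → true
  destination is internal: yes → true
  flow rate ≤ 10833 pps: 18724 ≤ 10833 is false
  source is internal: yes → true
  TLS handshake observed: no → false
  source zone ∈ {corp, dmz, mgmt}: dmz is in the set → true
Combine:
[1.1.1.1] true AND false = false
[1.1.1] NOT false = true
[1.1.2] true OR true = true
[1.1] true → true = true
[1.2.1] exactly-one(false, true) = true
[1.2.2] exactly-one(true, false) = true
[1.2] true → true = true
[1] true OR true = true
[2] exactly-one(true, false, true) = false
[root] true AND false = false
Overall: false → dropped

Dropped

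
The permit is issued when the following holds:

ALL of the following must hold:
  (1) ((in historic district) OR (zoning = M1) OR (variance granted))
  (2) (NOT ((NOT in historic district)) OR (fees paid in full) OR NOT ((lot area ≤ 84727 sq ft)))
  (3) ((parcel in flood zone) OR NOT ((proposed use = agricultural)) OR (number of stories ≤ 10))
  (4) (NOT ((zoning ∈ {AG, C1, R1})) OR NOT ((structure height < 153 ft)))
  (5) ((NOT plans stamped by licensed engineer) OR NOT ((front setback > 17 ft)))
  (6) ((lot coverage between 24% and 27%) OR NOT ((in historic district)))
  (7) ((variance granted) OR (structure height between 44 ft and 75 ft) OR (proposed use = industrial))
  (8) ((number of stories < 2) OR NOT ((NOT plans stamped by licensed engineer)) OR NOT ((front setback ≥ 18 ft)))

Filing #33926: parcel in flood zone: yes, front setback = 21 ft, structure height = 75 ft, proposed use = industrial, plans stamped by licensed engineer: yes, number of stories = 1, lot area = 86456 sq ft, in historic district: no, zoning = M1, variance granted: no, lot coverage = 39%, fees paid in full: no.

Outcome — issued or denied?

Denied

Atomic conditions:
  in historic district: no → false
  zoning = M1: M1 == M1 is true
  variance granted: no → false
  NOT in historic district: no → true
  fees paid in full: no → false
  lot area ≤ 84727 sq ft: 86456 ≤ 84727 is false
  parcel in flood zone: yes → true
  proposed use = agricultural: industrial == agricultural is false
  number of stories ≤ 10: 1 ≤ 10 is true
  zoning ∈ {AG, C1, R1}: M1 is not in the set → false
  structure height < 153 ft: 75 < 153 is true
  NOT plans stamped by licensed engineer: yes → false
  front setback > 17 ft: 21 > 17 is true
  lot coverage between 24% and 27%: 39 in [24, 27] is false
  structure height between 44 ft and 75 ft: 75 in [44, 75] is true
  proposed use = industrial: industrial == industrial is true
  number of stories < 2: 1 < 2 is true
  front setback ≥ 18 ft: 21 ≥ 18 is true
Combine:
[1] false OR true OR false = true
[2.1] NOT true = false
[2.3] NOT false = true
[2] false OR false OR true = true
[3.2] NOT false = true
[3] true OR true OR true = true
[4.1] NOT false = true
[4.2] NOT true = false
[4] true OR false = true
[5.2] NOT true = false
[5] false OR false = false
[6.2] NOT false = true
[6] false OR true = true
[7] false OR true OR true = true
[8.2] NOT false = true
[8.3] NOT true = false
[8] true OR true OR false = true
[root] true AND true AND true AND true AND false AND true AND true AND true = false
Overall: false → denied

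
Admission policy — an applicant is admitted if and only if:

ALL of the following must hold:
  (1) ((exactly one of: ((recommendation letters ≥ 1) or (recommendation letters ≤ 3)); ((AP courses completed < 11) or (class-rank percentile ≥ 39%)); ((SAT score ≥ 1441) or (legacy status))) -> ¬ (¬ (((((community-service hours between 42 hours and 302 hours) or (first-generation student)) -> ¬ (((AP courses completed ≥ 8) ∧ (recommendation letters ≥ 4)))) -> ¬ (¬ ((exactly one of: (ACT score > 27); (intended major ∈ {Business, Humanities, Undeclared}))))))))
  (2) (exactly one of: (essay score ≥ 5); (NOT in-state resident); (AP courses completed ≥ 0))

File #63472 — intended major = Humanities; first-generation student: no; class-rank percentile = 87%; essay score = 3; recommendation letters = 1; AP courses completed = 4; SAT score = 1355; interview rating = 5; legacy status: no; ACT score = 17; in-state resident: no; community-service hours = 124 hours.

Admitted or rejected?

Atomic conditions:
  recommendation letters ≥ 1: 1 ≥ 1 is true
  recommendation letters ≤ 3: 1 ≤ 3 is true
  AP courses completed < 11: 4 < 11 is true
  class-rank percentile ≥ 39%: 87 ≥ 39 is true
  SAT score ≥ 1441: 1355 ≥ 1441 is false
  legacy status: no → false
  community-service hours between 42 hours and 302 hours: 124 in [42, 302] is true
  first-generation student: no → false
  AP courses completed ≥ 8: 4 ≥ 8 is false
  recommendation letters ≥ 4: 1 ≥ 4 is false
  ACT score > 27: 17 > 27 is false
  intended major ∈ {Business, Humanities, Undeclared}: Humanities is in the set → true
  essay score ≥ 5: 3 ≥ 5 is false
  NOT in-state resident: no → true
  AP courses completed ≥ 0: 4 ≥ 0 is true
Combine:
[1.1.1] true OR true = true
[1.1.2] true OR true = true
[1.1.3] false OR false = false
[1.1] exactly-one(true, true, false) = false
[1.2.1.1.1.1] true OR false = true
[1.2.1.1.1.2.1] false AND false = false
[1.2.1.1.1.2] NOT false = true
[1.2.1.1.1] true → true = true
[1.2.1.1.2.1.1] exactly-one(false, true) = true
[1.2.1.1.2.1] NOT true = false
[1.2.1.1.2] NOT false = true
[1.2.1.1] true → true = true
[1.2.1] NOT true = false
[1.2] NOT false = true
[1] false → true (antecedent false ⇒ implication holds) = true
[2] exactly-one(false, true, true) = false
[root] true AND false = false
Overall: false → rejected

Rejected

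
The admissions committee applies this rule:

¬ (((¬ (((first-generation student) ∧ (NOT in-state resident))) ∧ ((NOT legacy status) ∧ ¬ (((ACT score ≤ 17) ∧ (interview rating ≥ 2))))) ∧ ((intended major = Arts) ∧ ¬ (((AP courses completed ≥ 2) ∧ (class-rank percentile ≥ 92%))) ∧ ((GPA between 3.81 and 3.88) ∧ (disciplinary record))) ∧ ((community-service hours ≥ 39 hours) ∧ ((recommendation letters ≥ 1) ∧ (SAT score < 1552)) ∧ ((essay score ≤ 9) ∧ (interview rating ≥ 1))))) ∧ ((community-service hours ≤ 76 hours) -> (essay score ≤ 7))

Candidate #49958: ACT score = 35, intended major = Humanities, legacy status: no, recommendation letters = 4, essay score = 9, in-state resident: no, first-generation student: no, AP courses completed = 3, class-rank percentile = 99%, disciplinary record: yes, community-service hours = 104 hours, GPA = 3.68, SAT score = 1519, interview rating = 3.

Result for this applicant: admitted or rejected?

Admitted

Atomic conditions:
  first-generation student: no → false
  NOT in-state resident: no → true
  NOT legacy status: no → true
  ACT score ≤ 17: 35 ≤ 17 is false
  interview rating ≥ 2: 3 ≥ 2 is true
  intended major = Arts: Humanities == Arts is false
  AP courses completed ≥ 2: 3 ≥ 2 is true
  class-rank percentile ≥ 92%: 99 ≥ 92 is true
  GPA between 3.81 and 3.88: 3.68 in [3.81, 3.88] is false
  disciplinary record: yes → true
  community-service hours ≥ 39 hours: 104 ≥ 39 is true
  recommendation letters ≥ 1: 4 ≥ 1 is true
  SAT score < 1552: 1519 < 1552 is true
  essay score ≤ 9: 9 ≤ 9 is true
  interview rating ≥ 1: 3 ≥ 1 is true
  community-service hours ≤ 76 hours: 104 ≤ 76 is false
  essay score ≤ 7: 9 ≤ 7 is false
Combine:
[1.1.1.1.1] false AND true = false
[1.1.1.1] NOT false = true
[1.1.1.2.2.1] false AND true = false
[1.1.1.2.2] NOT false = true
[1.1.1.2] true AND true = true
[1.1.1] true AND true = true
[1.1.2.2.1] true AND true = true
[1.1.2.2] NOT true = false
[1.1.2.3] false AND true = false
[1.1.2] false AND false AND false = false
[1.1.3.2] true AND true = true
[1.1.3.3] true AND true = true
[1.1.3] true AND true AND true = true
[1.1] true AND false AND true = false
[1] NOT false = true
[2] false → false (antecedent false ⇒ implication holds) = true
[root] true AND true = true
Overall: true → admitted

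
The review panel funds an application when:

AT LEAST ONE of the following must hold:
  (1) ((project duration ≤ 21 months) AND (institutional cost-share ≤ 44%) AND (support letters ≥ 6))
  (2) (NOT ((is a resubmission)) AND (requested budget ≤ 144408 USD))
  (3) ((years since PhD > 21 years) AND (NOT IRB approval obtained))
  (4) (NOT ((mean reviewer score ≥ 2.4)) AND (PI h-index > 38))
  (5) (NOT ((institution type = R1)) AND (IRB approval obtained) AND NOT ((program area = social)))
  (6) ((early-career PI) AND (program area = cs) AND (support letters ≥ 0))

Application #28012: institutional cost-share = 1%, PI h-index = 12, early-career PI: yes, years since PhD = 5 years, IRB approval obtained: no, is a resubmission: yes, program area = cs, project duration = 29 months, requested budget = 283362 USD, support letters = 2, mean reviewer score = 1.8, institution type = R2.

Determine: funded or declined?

Atomic conditions:
  project duration ≤ 21 months: 29 ≤ 21 is false
  institutional cost-share ≤ 44%: 1 ≤ 44 is true
  support letters ≥ 6: 2 ≥ 6 is false
  is a resubmission: yes → true
  requested budget ≤ 144408 USD: 283362 ≤ 144408 is false
  years since PhD > 21 years: 5 > 21 is false
  NOT IRB approval obtained: no → true
  mean reviewer score ≥ 2.4: 1.8 ≥ 2.4 is false
  PI h-index > 38: 12 > 38 is false
  institution type = R1: R2 == R1 is false
  IRB approval obtained: no → false
  program area = social: cs == social is false
  early-career PI: yes → true
  program area = cs: cs == cs is true
  support letters ≥ 0: 2 ≥ 0 is true
Combine:
[1] false AND true AND false = false
[2.1] NOT true = false
[2] false AND false = false
[3] false AND true = false
[4.1] NOT false = true
[4] true AND false = false
[5.1] NOT false = true
[5.3] NOT false = true
[5] true AND false AND true = false
[6] true AND true AND true = true
[root] false OR false OR false OR false OR false OR true = true
Overall: true → funded

Funded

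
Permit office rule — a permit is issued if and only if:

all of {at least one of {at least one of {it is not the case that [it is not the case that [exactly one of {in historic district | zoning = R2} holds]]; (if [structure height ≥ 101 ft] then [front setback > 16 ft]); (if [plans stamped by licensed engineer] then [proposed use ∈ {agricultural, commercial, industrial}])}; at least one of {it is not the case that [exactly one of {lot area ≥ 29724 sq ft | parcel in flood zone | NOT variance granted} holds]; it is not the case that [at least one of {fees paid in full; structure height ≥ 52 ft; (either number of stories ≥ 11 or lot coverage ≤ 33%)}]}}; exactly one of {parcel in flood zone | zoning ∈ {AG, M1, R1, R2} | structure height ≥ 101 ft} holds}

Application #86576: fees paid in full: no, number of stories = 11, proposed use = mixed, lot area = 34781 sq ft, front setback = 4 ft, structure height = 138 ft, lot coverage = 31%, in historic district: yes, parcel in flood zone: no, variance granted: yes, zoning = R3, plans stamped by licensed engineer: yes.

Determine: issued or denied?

Atomic conditions:
  in historic district: yes → true
  zoning = R2: R3 == R2 is false
  structure height ≥ 101 ft: 138 ≥ 101 is true
  front setback > 16 ft: 4 > 16 is false
  plans stamped by licensed engineer: yes → true
  proposed use ∈ {agricultural, commercial, industrial}: mixed is not in the set → false
  lot area ≥ 29724 sq ft: 34781 ≥ 29724 is true
  parcel in flood zone: no → false
  NOT variance granted: yes → false
  fees paid in full: no → false
  structure height ≥ 52 ft: 138 ≥ 52 is true
  number of stories ≥ 11: 11 ≥ 11 is true
  lot coverage ≤ 33%: 31 ≤ 33 is true
  zoning ∈ {AG, M1, R1, R2}: R3 is not in the set → false
Combine:
[1.1.1.1.1] exactly-one(true, false) = true
[1.1.1.1] NOT true = false
[1.1.1] NOT false = true
[1.1.2] true → false = false
[1.1.3] true → false = false
[1.1] true OR false OR false = true
[1.2.1.1] exactly-one(true, false, false) = true
[1.2.1] NOT true = false
[1.2.2.1.3] true OR true = true
[1.2.2.1] false OR true OR true = true
[1.2.2] NOT true = false
[1.2] false OR false = false
[1] true OR false = true
[2] exactly-one(false, false, true) = true
[root] true AND true = true
Overall: true → issued

Issued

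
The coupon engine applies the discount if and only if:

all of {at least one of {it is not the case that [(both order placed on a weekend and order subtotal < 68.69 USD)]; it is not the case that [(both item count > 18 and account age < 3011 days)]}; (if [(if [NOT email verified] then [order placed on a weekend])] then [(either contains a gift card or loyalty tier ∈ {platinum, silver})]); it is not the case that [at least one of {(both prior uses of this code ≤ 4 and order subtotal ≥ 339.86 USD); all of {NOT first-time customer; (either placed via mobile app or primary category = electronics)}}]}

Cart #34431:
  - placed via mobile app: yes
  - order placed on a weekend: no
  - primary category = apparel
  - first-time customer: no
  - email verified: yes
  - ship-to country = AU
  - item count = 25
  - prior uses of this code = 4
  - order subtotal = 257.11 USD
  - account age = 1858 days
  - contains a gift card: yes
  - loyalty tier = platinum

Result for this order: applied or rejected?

Atomic conditions:
  order placed on a weekend: no → false
  order subtotal < 68.69 USD: 257.11 < 68.69 is false
  item count > 18: 25 > 18 is true
  account age < 3011 days: 1858 < 3011 is true
  NOT email verified: yes → false
  contains a gift card: yes → true
  loyalty tier ∈ {platinum, silver}: platinum is in the set → true
  prior uses of this code ≤ 4: 4 ≤ 4 is true
  order subtotal ≥ 339.86 USD: 257.11 ≥ 339.86 is false
  NOT first-time customer: no → true
  placed via mobile app: yes → true
  primary category = electronics: apparel == electronics is false
Combine:
[1.1.1] false AND false = false
[1.1] NOT false = true
[1.2.1] true AND true = true
[1.2] NOT true = false
[1] true OR false = true
[2.1] false → false (antecedent false ⇒ implication holds) = true
[2.2] true OR true = true
[2] true → true = true
[3.1.1] true AND false = false
[3.1.2.2] true OR false = true
[3.1.2] true AND true = true
[3.1] false OR true = true
[3] NOT true = false
[root] true AND true AND false = false
Overall: false → rejected

Rejected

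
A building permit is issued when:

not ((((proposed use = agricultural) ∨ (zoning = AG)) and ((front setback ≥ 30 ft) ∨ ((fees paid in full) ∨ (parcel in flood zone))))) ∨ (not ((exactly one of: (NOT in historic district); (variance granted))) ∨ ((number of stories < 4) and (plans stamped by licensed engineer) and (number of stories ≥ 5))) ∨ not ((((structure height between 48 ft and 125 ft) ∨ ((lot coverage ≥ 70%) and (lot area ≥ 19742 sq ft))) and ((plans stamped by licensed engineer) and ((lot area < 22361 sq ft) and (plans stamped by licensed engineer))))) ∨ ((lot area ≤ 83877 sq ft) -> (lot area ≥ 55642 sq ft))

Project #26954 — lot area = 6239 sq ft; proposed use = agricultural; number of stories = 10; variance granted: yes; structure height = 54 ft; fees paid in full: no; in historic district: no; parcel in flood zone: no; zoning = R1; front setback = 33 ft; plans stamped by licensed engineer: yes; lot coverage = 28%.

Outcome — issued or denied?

Issued

Atomic conditions:
  proposed use = agricultural: agricultural == agricultural is true
  zoning = AG: R1 == AG is false
  front setback ≥ 30 ft: 33 ≥ 30 is true
  fees paid in full: no → false
  parcel in flood zone: no → false
  NOT in historic district: no → true
  variance granted: yes → true
  number of stories < 4: 10 < 4 is false
  plans stamped by licensed engineer: yes → true
  number of stories ≥ 5: 10 ≥ 5 is true
  structure height between 48 ft and 125 ft: 54 in [48, 125] is true
  lot coverage ≥ 70%: 28 ≥ 70 is false
  lot area ≥ 19742 sq ft: 6239 ≥ 19742 is false
  lot area < 22361 sq ft: 6239 < 22361 is true
  lot area ≤ 83877 sq ft: 6239 ≤ 83877 is true
  lot area ≥ 55642 sq ft: 6239 ≥ 55642 is false
Combine:
[1.1.1] true OR false = true
[1.1.2.2] false OR false = false
[1.1.2] true OR false = true
[1.1] true AND true = true
[1] NOT true = false
[2.1.1] exactly-one(true, true) = false
[2.1] NOT false = true
[2.2] false AND true AND true = false
[2] true OR false = true
[3.1.1.2] false AND false = false
[3.1.1] true OR false = true
[3.1.2.2] true AND true = true
[3.1.2] true AND true = true
[3.1] true AND true = true
[3] NOT true = false
[4] true → false = false
[root] false OR true OR false OR false = true
Overall: true → issued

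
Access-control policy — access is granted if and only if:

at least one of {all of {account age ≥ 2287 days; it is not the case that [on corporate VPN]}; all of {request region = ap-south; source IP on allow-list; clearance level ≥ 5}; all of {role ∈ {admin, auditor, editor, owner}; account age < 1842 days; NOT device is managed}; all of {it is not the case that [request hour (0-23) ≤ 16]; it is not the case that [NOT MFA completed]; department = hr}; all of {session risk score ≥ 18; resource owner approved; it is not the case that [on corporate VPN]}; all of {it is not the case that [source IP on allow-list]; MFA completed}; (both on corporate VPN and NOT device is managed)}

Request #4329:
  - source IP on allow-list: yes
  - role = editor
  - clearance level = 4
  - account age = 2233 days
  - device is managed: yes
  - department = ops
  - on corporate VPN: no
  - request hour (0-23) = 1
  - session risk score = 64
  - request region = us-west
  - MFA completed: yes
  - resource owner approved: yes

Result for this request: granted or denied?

Atomic conditions:
  account age ≥ 2287 days: 2233 ≥ 2287 is false
  on corporate VPN: no → false
  request region = ap-south: us-west == ap-south is false
  source IP on allow-list: yes → true
  clearance level ≥ 5: 4 ≥ 5 is false
  role ∈ {admin, auditor, editor, owner}: editor is in the set → true
  account age < 1842 days: 2233 < 1842 is false
  NOT device is managed: yes → false
  request hour (0-23) ≤ 16: 1 ≤ 16 is true
  NOT MFA completed: yes → false
  department = hr: ops == hr is false
  session risk score ≥ 18: 64 ≥ 18 is true
  resource owner approved: yes → true
  MFA completed: yes → true
Combine:
[1.2] NOT false = true
[1] false AND true = false
[2] false AND true AND false = false
[3] true AND false AND false = false
[4.1] NOT true = false
[4.2] NOT false = true
[4] false AND true AND false = false
[5.3] NOT false = true
[5] true AND true AND true = true
[6.1] NOT true = false
[6] false AND true = false
[7] false AND false = false
[root] false OR false OR false OR false OR true OR false OR false = true
Overall: true → granted

Granted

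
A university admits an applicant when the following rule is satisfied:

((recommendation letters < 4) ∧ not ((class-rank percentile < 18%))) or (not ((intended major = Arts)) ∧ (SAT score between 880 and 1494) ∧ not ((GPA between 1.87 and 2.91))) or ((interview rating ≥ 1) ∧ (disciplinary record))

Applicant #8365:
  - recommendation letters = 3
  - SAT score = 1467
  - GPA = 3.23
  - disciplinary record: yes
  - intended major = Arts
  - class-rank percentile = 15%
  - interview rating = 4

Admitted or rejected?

Admitted

Atomic conditions:
  recommendation letters < 4: 3 < 4 is true
  class-rank percentile < 18%: 15 < 18 is true
  intended major = Arts: Arts == Arts is true
  SAT score between 880 and 1494: 1467 in [880, 1494] is true
  GPA between 1.87 and 2.91: 3.23 in [1.87, 2.91] is false
  interview rating ≥ 1: 4 ≥ 1 is true
  disciplinary record: yes → true
Combine:
[1.2] NOT true = false
[1] true AND false = false
[2.1] NOT true = false
[2.3] NOT false = true
[2] false AND true AND true = false
[3] true AND true = true
[root] false OR false OR true = true
Overall: true → admitted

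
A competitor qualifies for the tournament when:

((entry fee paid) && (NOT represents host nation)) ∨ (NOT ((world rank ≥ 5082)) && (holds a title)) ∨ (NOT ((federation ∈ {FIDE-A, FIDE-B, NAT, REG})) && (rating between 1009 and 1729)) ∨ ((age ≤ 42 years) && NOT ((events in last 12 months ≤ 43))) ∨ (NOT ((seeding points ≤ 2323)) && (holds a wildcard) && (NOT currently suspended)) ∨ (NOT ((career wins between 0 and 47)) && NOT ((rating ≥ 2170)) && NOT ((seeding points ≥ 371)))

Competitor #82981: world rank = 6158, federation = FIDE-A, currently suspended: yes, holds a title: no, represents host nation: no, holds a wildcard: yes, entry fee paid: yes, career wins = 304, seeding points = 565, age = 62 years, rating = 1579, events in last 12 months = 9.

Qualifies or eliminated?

Qualifies

Atomic conditions:
  entry fee paid: yes → true
  NOT represents host nation: no → true
  world rank ≥ 5082: 6158 ≥ 5082 is true
  holds a title: no → false
  federation ∈ {FIDE-A, FIDE-B, NAT, REG}: FIDE-A is in the set → true
  rating between 1009 and 1729: 1579 in [1009, 1729] is true
  age ≤ 42 years: 62 ≤ 42 is false
  events in last 12 months ≤ 43: 9 ≤ 43 is true
  seeding points ≤ 2323: 565 ≤ 2323 is true
  holds a wildcard: yes → true
  NOT currently suspended: yes → false
  career wins between 0 and 47: 304 in [0, 47] is false
  rating ≥ 2170: 1579 ≥ 2170 is false
  seeding points ≥ 371: 565 ≥ 371 is true
Combine:
[1] true AND true = true
[2.1] NOT true = false
[2] false AND false = false
[3.1] NOT true = false
[3] false AND true = false
[4.2] NOT true = false
[4] false AND false = false
[5.1] NOT true = false
[5] false AND true AND false = false
[6.1] NOT false = true
[6.2] NOT false = true
[6.3] NOT true = false
[6] true AND true AND false = false
[root] true OR false OR false OR false OR false OR false = true
Overall: true → qualifies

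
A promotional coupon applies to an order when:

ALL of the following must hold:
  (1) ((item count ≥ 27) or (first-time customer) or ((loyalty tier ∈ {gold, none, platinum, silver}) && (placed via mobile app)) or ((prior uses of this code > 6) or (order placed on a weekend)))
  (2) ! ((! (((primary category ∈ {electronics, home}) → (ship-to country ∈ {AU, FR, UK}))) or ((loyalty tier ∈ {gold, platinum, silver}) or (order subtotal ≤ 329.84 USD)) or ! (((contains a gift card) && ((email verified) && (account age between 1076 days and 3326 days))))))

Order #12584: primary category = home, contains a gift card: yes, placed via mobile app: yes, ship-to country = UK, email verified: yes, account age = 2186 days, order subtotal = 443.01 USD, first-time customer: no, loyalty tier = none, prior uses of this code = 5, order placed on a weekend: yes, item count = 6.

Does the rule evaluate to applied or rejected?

Applied

Atomic conditions:
  item count ≥ 27: 6 ≥ 27 is false
  first-time customer: no → false
  loyalty tier ∈ {gold, none, platinum, silver}: none is in the set → true
  placed via mobile app: yes → true
  prior uses of this code > 6: 5 > 6 is false
  order placed on a weekend: yes → true
  primary category ∈ {electronics, home}: home is in the set → true
  ship-to country ∈ {AU, FR, UK}: UK is in the set → true
  loyalty tier ∈ {gold, platinum, silver}: none is not in the set → false
  order subtotal ≤ 329.84 USD: 443.01 ≤ 329.84 is false
  contains a gift card: yes → true
  email verified: yes → true
  account age between 1076 days and 3326 days: 2186 in [1076, 3326] is true
Combine:
[1.3] true AND true = true
[1.4] false OR true = true
[1] false OR false OR true OR true = true
[2.1.1.1] true → true = true
[2.1.1] NOT true = false
[2.1.2] false OR false = false
[2.1.3.1.2] true AND true = true
[2.1.3.1] true AND true = true
[2.1.3] NOT true = false
[2.1] false OR false OR false = false
[2] NOT false = true
[root] true AND true = true
Overall: true → applied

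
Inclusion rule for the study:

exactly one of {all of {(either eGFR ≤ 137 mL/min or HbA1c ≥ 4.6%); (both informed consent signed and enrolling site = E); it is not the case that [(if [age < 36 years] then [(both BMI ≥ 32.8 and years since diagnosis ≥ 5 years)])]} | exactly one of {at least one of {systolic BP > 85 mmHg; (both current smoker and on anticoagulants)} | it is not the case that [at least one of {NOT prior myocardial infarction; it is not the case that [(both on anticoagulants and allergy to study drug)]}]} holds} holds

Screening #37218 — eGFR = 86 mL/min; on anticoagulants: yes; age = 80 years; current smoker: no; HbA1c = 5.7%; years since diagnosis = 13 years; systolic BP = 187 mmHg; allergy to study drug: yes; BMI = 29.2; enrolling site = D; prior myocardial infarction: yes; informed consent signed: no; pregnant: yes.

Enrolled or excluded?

Atomic conditions:
  eGFR ≤ 137 mL/min: 86 ≤ 137 is true
  HbA1c ≥ 4.6%: 5.7 ≥ 4.6 is true
  informed consent signed: no → false
  enrolling site = E: D == E is false
  age < 36 years: 80 < 36 is false
  BMI ≥ 32.8: 29.2 ≥ 32.8 is false
  years since diagnosis ≥ 5 years: 13 ≥ 5 is true
  systolic BP > 85 mmHg: 187 > 85 is true
  current smoker: no → false
  on anticoagulants: yes → true
  NOT prior myocardial infarction: yes → false
  allergy to study drug: yes → true
Combine:
[1.1] true OR true = true
[1.2] false AND false = false
[1.3.1.2] false AND true = false
[1.3.1] false → false (antecedent false ⇒ implication holds) = true
[1.3] NOT true = false
[1] true AND false AND false = false
[2.1.2] false AND true = false
[2.1] true OR false = true
[2.2.1.2.1] true AND true = true
[2.2.1.2] NOT true = false
[2.2.1] false OR false = false
[2.2] NOT false = true
[2] exactly-one(true, true) = false
[root] exactly-one(false, false) = false
Overall: false → excluded

Excluded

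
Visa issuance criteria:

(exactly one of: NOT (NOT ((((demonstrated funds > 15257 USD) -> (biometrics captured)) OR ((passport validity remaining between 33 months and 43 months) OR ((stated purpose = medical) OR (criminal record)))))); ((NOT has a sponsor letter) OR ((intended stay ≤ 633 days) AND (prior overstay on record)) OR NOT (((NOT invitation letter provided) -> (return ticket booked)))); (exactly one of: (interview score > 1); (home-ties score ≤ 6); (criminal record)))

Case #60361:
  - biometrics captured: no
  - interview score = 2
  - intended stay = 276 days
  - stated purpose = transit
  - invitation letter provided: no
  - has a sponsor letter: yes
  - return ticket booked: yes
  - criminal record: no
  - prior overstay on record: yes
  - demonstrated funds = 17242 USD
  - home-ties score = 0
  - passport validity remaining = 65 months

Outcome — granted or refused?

Atomic conditions:
  demonstrated funds > 15257 USD: 17242 > 15257 is true
  biometrics captured: no → false
  passport validity remaining between 33 months and 43 months: 65 in [33, 43] is false
  stated purpose = medical: transit == medical is false
  criminal record: no → false
  NOT has a sponsor letter: yes → false
  intended stay ≤ 633 days: 276 ≤ 633 is true
  prior overstay on record: yes → true
  NOT invitation letter provided: no → true
  return ticket booked: yes → true
  interview score > 1: 2 > 1 is true
  home-ties score ≤ 6: 0 ≤ 6 is true
Combine:
[1.1.1.1] true → false = false
[1.1.1.2.2] false OR false = false
[1.1.1.2] false OR false = false
[1.1.1] false OR false = false
[1.1] NOT false = true
[1] NOT true = false
[2.2] true AND true = true
[2.3.1] true → true = true
[2.3] NOT true = false
[2] false OR true OR false = true
[3] exactly-one(true, true, false) = false
[root] exactly-one(false, true, false) = true
Overall: true → granted

Granted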